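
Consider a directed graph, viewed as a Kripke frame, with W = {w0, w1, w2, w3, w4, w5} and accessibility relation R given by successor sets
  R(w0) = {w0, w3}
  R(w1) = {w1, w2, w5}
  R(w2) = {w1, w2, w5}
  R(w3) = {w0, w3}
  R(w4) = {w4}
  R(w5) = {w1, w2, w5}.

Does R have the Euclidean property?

Euclidean: yes — any two successors of a common world are R-related.

Yes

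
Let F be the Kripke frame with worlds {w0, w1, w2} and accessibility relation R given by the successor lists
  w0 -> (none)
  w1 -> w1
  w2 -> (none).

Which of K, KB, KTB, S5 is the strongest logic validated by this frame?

KB

Symmetric (axiom B): yes — every pair in R has its reverse in R.
Reflexive (axiom T): no — w0 is not related to itself.
Euclidean (axiom 5): yes — any two successors of a common world are R-related.
So F validates K, KB; KTB would additionally require R to be reflexive. The strongest is KB.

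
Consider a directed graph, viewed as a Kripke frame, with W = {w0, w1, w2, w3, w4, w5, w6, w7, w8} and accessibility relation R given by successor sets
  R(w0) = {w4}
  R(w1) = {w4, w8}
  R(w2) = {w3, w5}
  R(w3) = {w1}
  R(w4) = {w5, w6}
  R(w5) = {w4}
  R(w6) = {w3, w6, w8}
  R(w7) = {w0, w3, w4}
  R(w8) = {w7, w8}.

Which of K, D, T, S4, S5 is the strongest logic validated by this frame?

Serial (axiom D): yes — every world has a successor (e.g. w0 R w4).
Reflexive (axiom T): no — w0 is not related to itself.
Transitive (axiom 4): no — w0 R w4 and w4 R w5, but not w0 R w5.
Euclidean (axiom 5): no — w1 R w4 and w1 R w8, but not w4 R w8.
So F validates K, D; T would additionally require R to be reflexive. The strongest is D.

D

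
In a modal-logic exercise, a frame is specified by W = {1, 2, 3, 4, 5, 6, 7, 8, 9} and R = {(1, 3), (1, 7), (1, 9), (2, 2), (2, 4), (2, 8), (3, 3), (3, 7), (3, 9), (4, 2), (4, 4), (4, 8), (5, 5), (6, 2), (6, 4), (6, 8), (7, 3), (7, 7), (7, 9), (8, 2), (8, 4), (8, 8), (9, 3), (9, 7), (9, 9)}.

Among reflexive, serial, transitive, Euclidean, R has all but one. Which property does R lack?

reflexive

Reflexive: no — 1 is not related to itself.
Serial: yes — every world has a successor (e.g. 1 R 3).
Transitive: yes — every two-step R-path is closed by a direct edge.
Euclidean: yes — any two successors of a common world are R-related.
Only reflexive fails.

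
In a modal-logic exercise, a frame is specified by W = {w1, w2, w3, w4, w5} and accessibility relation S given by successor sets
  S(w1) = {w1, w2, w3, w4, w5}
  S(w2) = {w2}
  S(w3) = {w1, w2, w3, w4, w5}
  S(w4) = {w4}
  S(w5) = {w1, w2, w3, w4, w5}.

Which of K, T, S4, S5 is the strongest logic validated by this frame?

S4

Reflexive (axiom T): yes — every world is S-related to itself.
Transitive (axiom 4): yes — every two-step S-path is closed by a direct edge.
Euclidean (axiom 5): no — w1 S w2 and w1 S w3, but not w2 S w3.
So F validates K, T, S4; S5 would additionally require S to be Euclidean. The strongest is S4.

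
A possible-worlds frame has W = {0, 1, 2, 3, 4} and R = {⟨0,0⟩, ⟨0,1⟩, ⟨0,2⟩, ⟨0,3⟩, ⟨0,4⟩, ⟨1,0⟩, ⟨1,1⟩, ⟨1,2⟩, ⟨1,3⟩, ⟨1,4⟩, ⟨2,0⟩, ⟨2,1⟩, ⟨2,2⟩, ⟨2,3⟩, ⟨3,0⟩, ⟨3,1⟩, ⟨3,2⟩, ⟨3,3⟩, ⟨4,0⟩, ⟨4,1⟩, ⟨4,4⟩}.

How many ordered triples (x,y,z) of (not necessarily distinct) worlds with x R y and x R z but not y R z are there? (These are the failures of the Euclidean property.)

8

Enumerating: (0,2,4), (0,3,4), (0,4,2), (0,4,3), (1,2,4), (1,3,4), (1,4,2), (1,4,3).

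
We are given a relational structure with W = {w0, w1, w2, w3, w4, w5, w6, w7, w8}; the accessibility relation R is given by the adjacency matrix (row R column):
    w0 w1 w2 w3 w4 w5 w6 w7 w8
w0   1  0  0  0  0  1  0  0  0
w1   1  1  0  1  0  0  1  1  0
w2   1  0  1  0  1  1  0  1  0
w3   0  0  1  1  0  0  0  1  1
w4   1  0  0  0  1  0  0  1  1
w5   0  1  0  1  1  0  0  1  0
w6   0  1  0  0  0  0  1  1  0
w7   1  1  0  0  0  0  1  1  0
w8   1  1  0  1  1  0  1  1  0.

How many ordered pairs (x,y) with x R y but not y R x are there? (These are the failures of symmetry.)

Enumerating: (w0,w5), (w1,w0), (w1,w3), (w2,w0), (w2,w4), (w2,w5), (w2,w7), (w3,w2), (w3,w7), (w4,w0), (w4,w7), (w5,w1), … and 8 more.
Total: 20.

20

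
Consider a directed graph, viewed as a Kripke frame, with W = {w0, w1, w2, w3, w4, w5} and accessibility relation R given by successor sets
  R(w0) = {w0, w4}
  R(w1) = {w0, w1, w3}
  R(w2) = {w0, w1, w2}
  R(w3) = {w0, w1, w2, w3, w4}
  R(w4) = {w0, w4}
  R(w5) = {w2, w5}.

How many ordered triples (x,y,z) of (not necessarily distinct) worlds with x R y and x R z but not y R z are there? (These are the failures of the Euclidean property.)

Enumerating: (w1,w0,w1), (w1,w0,w3), (w2,w0,w1), (w2,w0,w2), (w2,w1,w2), (w3,w0,w1), (w3,w0,w2), (w3,w0,w3), (w3,w1,w2), (w3,w1,w4), (w3,w2,w3), (w3,w2,w4), (w3,w4,w1), (w3,w4,w2), (w3,w4,w3), (w5,w2,w5).

16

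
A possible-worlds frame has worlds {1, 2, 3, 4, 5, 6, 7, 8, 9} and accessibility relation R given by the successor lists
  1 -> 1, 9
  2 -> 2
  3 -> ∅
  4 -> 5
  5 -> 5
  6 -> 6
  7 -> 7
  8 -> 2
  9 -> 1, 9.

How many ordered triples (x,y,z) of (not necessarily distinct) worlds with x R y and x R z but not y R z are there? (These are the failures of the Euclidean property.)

0

R is Euclidean; there are no such tuples.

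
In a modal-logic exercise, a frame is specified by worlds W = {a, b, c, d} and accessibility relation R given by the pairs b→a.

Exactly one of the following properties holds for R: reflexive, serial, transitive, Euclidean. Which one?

Reflexive: no — a is not related to itself.
Serial: no — a has no R-successor.
Transitive: yes — every two-step R-path is closed by a direct edge.
Euclidean: no — b R a and b R a, but not a R a.
Only transitive holds.

transitive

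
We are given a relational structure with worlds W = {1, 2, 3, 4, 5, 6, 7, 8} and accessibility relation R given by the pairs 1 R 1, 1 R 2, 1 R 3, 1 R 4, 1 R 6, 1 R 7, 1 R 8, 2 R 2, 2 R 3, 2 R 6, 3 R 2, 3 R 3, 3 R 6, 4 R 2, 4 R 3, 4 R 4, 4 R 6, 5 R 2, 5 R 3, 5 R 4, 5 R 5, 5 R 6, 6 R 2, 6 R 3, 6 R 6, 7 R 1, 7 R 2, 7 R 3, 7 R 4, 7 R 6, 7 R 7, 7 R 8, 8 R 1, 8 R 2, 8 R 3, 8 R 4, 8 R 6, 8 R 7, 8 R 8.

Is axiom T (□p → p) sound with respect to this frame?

Axiom T corresponds to the accessibility relation being reflexive.
Reflexive: yes — every world is R-related to itself.

Yes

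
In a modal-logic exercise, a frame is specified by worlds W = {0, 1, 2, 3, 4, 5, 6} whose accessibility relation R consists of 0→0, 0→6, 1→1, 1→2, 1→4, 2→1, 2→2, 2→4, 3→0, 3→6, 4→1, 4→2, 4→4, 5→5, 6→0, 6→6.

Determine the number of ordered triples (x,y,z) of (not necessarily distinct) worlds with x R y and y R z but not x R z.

R is transitive; there are no such tuples.

0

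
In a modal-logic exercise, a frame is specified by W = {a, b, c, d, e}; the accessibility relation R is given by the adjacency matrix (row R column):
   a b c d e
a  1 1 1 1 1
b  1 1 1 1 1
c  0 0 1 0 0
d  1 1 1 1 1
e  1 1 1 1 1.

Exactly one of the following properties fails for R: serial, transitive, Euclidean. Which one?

Serial: yes — every world has a successor (e.g. a R a).
Transitive: yes — every two-step R-path is closed by a direct edge.
Euclidean: no — a R c and a R b, but not c R b.
Only Euclidean fails.

Euclidean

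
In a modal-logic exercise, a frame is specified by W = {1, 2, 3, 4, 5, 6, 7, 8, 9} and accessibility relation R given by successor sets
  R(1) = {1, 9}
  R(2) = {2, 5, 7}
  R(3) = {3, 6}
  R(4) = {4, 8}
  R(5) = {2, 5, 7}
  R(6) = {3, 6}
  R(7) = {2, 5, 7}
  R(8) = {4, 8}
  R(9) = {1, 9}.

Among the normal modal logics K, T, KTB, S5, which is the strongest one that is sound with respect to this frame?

S5

Reflexive (axiom T): yes — every world is R-related to itself.
Symmetric (axiom B): yes — every pair in R has its reverse in R.
Euclidean (axiom 5): yes — any two successors of a common world are R-related.
So F validates K, T, KTB, S5. The strongest is S5.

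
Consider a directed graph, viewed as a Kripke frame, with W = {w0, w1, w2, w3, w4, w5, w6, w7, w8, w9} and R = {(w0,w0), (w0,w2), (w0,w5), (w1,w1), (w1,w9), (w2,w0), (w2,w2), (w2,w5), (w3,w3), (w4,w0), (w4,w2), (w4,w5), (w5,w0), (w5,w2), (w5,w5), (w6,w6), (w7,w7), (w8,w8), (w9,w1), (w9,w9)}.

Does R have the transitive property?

Yes

Transitive: yes — every two-step R-path is closed by a direct edge.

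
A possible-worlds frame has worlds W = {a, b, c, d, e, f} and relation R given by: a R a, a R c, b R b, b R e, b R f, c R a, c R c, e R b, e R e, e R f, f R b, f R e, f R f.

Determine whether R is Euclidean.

Yes

Euclidean: yes — any two successors of a common world are R-related.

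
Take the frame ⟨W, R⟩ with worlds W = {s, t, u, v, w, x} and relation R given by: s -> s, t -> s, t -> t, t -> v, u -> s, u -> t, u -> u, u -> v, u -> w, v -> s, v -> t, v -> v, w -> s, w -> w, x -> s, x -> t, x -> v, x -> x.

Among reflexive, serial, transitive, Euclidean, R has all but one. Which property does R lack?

Euclidean

Reflexive: yes — every world is R-related to itself.
Serial: yes — every world has a successor (e.g. s R s).
Transitive: yes — every two-step R-path is closed by a direct edge.
Euclidean: no — t R s and t R v, but not s R v.
Only Euclidean fails.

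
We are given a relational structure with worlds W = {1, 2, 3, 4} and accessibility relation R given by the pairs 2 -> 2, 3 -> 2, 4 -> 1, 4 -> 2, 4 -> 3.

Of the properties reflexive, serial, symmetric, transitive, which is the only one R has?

Reflexive: no — 1 is not related to itself.
Serial: no — 1 has no R-successor.
Symmetric: no — 3 R 2 but not 2 R 3.
Transitive: yes — every two-step R-path is closed by a direct edge.
Only transitive holds.

transitive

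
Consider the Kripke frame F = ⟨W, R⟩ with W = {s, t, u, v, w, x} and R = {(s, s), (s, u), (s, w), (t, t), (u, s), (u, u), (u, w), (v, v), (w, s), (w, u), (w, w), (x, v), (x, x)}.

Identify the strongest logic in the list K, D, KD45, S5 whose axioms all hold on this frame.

D

Serial (axiom D): yes — every world has a successor (e.g. s R s).
Euclidean (axiom 5): no — x R v and x R x, but not v R x.
Transitive (axiom 4): yes — every two-step R-path is closed by a direct edge.
Reflexive (axiom T): yes — every world is R-related to itself.
So F validates K, D; KD45 would additionally require R to be Euclidean. The strongest is D.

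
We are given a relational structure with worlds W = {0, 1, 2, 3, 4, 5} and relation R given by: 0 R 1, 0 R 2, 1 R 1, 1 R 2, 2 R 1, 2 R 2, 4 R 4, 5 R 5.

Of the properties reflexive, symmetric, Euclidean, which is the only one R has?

Reflexive: no — 0 is not related to itself.
Symmetric: no — 0 R 1 but not 1 R 0.
Euclidean: yes — any two successors of a common world are R-related.
Only Euclidean holds.

Euclidean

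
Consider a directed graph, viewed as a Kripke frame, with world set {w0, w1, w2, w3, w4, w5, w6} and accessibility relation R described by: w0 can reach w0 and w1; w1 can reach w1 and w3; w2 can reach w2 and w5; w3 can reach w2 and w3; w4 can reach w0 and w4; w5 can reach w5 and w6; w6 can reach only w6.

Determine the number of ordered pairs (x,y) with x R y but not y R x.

6

Enumerating: (w0,w1), (w1,w3), (w2,w5), (w3,w2), (w4,w0), (w5,w6).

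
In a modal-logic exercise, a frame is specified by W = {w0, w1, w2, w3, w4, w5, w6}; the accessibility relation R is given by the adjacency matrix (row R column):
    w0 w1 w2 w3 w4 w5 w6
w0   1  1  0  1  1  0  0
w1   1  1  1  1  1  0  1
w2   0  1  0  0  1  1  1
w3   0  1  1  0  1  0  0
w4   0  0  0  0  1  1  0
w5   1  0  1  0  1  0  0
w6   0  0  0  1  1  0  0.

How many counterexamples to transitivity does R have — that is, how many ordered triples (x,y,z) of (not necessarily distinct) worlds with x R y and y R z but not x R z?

29

Enumerating: (w0,w1,w2), (w0,w1,w6), (w0,w3,w2), (w0,w4,w5), (w1,w2,w5), (w1,w4,w5), (w2,w1,w0), (w2,w1,w2), (w2,w1,w3), (w2,w5,w0), (w2,w5,w2), (w2,w6,w3), … and 17 more.
Total: 29.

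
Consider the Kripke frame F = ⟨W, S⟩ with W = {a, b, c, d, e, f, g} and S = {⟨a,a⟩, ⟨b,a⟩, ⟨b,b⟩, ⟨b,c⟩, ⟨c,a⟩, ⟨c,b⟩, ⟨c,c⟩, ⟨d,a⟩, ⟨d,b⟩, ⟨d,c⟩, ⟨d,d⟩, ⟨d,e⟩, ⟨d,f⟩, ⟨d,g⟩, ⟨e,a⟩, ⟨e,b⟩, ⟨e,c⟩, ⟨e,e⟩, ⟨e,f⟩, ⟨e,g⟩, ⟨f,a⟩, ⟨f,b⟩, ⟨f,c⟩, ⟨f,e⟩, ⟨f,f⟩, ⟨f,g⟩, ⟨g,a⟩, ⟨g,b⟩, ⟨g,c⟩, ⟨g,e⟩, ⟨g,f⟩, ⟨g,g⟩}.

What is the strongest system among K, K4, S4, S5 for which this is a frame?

S4

Transitive (axiom 4): yes — every two-step S-path is closed by a direct edge.
Reflexive (axiom T): yes — every world is S-related to itself.
Euclidean (axiom 5): no — b S a and b S c, but not a S c.
So F validates K, K4, S4; S5 would additionally require S to be Euclidean. The strongest is S4.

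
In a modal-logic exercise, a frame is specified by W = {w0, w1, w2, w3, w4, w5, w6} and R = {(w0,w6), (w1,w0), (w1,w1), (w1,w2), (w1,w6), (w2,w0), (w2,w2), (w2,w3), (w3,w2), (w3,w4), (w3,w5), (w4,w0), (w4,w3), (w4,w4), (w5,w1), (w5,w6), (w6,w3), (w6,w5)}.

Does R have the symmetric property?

No

Symmetric: no — w0 R w6 but not w6 R w0.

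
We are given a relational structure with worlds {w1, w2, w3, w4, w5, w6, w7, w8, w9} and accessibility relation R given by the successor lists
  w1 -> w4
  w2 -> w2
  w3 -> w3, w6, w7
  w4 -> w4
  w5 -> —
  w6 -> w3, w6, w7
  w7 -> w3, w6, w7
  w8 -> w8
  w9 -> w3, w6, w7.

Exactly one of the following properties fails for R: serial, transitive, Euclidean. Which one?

Serial: no — w5 has no R-successor.
Transitive: yes — every two-step R-path is closed by a direct edge.
Euclidean: yes — any two successors of a common world are R-related.
Only serial fails.

serial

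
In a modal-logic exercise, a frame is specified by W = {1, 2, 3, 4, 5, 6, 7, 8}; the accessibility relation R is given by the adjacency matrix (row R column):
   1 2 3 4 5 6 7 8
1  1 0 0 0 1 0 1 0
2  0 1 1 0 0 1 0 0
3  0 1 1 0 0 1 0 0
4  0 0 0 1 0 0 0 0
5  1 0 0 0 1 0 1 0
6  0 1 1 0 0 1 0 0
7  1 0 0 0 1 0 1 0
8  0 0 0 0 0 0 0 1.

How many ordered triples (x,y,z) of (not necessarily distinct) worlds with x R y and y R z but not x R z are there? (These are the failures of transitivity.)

R is transitive; there are no such tuples.

0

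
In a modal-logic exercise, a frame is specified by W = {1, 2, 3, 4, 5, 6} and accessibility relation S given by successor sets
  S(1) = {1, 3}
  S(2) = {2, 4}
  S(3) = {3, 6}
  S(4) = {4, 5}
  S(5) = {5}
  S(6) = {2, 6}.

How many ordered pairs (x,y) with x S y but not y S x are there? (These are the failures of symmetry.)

5

Enumerating: (1,3), (2,4), (3,6), (4,5), (6,2).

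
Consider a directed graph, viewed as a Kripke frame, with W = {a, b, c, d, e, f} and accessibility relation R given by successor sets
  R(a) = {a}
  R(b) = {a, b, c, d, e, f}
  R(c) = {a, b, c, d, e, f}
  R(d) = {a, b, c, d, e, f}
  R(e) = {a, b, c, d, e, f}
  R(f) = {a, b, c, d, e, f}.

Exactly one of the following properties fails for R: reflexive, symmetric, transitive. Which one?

symmetric

Reflexive: yes — every world is R-related to itself.
Symmetric: no — b R a but not a R b.
Transitive: yes — every two-step R-path is closed by a direct edge.
Only symmetric fails.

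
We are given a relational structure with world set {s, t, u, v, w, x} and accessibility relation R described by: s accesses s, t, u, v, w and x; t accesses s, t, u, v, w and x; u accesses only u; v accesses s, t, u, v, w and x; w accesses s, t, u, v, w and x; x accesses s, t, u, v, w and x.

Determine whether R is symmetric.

Symmetric: no — s R u but not u R s.

No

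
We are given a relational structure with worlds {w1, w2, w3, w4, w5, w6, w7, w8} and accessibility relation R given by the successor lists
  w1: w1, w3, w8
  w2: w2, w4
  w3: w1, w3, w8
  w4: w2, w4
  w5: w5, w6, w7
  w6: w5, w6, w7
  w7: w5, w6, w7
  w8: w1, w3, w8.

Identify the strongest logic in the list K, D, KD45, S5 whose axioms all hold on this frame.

S5

Serial (axiom D): yes — every world has a successor (e.g. w1 R w1).
Euclidean (axiom 5): yes — any two successors of a common world are R-related.
Transitive (axiom 4): yes — every two-step R-path is closed by a direct edge.
Reflexive (axiom T): yes — every world is R-related to itself.
So F validates K, D, KD45, S5. The strongest is S5.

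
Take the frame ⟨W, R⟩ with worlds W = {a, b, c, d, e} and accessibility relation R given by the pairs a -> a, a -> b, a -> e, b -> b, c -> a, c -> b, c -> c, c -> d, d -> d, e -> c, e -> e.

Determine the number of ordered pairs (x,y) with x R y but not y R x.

6

Enumerating: (a,b), (a,e), (c,a), (c,b), (c,d), (e,c).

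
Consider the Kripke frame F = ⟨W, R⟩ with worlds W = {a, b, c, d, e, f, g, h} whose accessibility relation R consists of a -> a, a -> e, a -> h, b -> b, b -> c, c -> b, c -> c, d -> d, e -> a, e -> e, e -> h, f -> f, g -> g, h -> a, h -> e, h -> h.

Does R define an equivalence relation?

Reflexive: yes — every world is R-related to itself.
Symmetric: yes — every pair in R has its reverse in R.
Transitive: yes — every two-step R-path is closed by a direct edge.
So R is an equivalence relation.

Yes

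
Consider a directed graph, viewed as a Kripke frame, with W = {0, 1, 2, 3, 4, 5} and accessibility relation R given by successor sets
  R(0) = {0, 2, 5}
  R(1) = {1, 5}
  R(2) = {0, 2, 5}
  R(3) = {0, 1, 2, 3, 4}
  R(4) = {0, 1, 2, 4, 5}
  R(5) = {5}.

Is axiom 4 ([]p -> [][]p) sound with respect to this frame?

No

The schema 4 characterises exactly the transitive frames.
Transitive: no — 3 R 0 and 0 R 5, but not 3 R 5.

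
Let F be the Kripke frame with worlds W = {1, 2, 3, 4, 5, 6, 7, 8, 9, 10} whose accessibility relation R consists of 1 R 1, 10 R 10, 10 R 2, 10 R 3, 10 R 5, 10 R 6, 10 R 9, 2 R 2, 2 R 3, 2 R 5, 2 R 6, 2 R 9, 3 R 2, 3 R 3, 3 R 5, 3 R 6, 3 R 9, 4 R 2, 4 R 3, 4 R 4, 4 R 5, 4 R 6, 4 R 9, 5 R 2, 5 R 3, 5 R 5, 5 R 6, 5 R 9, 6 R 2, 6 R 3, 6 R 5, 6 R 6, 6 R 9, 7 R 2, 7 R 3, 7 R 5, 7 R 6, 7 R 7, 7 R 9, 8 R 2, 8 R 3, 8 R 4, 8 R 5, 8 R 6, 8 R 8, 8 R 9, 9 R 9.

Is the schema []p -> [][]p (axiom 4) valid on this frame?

Yes

By correspondence theory, 4 is valid on a frame iff R is transitive.
Transitive: yes — every two-step R-path is closed by a direct edge.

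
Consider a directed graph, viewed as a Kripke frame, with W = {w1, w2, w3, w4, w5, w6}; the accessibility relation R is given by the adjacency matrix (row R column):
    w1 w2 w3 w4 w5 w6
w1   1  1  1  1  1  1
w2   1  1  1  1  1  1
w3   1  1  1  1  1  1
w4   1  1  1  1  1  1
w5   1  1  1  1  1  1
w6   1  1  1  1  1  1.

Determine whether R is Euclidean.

Yes

Euclidean: yes — any two successors of a common world are R-related.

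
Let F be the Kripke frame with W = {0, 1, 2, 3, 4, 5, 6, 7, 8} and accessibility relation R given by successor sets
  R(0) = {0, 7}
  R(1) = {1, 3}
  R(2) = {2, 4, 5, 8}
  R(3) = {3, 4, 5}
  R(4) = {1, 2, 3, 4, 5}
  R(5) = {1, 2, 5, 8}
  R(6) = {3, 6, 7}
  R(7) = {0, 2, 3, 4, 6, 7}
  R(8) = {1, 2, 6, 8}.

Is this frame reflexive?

Yes

Reflexive: yes — every world is R-related to itself.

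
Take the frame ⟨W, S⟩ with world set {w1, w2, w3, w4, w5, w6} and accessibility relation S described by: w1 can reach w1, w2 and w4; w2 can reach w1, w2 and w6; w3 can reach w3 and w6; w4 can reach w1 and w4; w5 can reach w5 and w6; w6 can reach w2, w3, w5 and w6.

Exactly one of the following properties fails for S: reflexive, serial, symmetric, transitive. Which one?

transitive

Reflexive: yes — every world is S-related to itself.
Serial: yes — every world has a successor (e.g. w1 S w1).
Symmetric: yes — every pair in S has its reverse in S.
Transitive: no — w1 S w2 and w2 S w6, but not w1 S w6.
Only transitive fails.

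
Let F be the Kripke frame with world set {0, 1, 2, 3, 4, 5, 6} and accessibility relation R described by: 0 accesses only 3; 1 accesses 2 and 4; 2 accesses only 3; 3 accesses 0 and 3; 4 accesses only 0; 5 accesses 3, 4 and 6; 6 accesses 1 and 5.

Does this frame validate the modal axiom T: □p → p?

Axiom T corresponds to the accessibility relation being reflexive.
Reflexive: no — 0 is not related to itself.

No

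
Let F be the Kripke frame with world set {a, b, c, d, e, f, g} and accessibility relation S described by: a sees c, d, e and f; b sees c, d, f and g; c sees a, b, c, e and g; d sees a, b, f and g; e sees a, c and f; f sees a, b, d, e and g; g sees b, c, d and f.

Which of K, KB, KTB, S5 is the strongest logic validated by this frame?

KB

Symmetric (axiom B): yes — every pair in S has its reverse in S.
Reflexive (axiom T): no — a is not related to itself.
Euclidean (axiom 5): no — a S c and a S d, but not c S d.
So F validates K, KB; KTB would additionally require S to be reflexive. The strongest is KB.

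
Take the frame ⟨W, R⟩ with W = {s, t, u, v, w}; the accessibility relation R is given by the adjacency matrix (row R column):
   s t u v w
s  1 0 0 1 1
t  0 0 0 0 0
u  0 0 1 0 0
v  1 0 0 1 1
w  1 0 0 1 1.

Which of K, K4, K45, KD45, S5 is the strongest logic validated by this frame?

Transitive (axiom 4): yes — every two-step R-path is closed by a direct edge.
Euclidean (axiom 5): yes — any two successors of a common world are R-related.
Serial (axiom D): no — t has no R-successor.
Reflexive (axiom T): no — t is not related to itself.
So F validates K, K4, K45; KD45 would additionally require R to be serial. The strongest is K45.

K45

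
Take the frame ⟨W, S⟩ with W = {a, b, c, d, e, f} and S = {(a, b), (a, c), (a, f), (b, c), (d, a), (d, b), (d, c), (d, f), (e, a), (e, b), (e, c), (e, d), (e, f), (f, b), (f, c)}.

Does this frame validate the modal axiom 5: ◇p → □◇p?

No

The schema 5 characterises exactly the Euclidean frames.
Euclidean: no — a S b and a S f, but not b S f.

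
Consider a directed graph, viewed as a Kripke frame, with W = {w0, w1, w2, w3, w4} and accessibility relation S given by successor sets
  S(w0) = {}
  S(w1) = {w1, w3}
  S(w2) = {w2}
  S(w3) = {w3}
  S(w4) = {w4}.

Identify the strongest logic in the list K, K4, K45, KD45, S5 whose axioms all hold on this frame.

Transitive (axiom 4): yes — every two-step S-path is closed by a direct edge.
Euclidean (axiom 5): no — w1 S w3 and w1 S w1, but not w3 S w1.
Serial (axiom D): no — w0 has no S-successor.
Reflexive (axiom T): no — w0 is not related to itself.
So F validates K, K4; K45 would additionally require S to be Euclidean. The strongest is K4.

K4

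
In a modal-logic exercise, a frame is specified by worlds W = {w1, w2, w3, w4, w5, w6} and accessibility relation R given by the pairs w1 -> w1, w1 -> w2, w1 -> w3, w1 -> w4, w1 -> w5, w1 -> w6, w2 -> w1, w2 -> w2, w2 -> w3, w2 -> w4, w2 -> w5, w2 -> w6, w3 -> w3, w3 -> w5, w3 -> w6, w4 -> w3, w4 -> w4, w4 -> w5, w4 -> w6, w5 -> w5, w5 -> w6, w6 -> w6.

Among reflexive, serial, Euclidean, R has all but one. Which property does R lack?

Reflexive: yes — every world is R-related to itself.
Serial: yes — every world has a successor (e.g. w1 R w1).
Euclidean: no — w1 R w3 and w1 R w2, but not w3 R w2.
Only Euclidean fails.

Euclidean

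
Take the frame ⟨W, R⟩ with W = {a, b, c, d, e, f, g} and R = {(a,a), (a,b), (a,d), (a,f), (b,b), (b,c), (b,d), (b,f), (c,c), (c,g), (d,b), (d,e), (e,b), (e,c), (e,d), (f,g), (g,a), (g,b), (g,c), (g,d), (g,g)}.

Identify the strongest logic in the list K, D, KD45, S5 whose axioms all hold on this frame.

Serial (axiom D): yes — every world has a successor (e.g. a R a).
Euclidean (axiom 5): no — a R d and a R f, but not d R f.
Transitive (axiom 4): no — a R b and b R c, but not a R c.
Reflexive (axiom T): no — d is not related to itself.
So F validates K, D; KD45 would additionally require R to be Euclidean and transitive. The strongest is D.

D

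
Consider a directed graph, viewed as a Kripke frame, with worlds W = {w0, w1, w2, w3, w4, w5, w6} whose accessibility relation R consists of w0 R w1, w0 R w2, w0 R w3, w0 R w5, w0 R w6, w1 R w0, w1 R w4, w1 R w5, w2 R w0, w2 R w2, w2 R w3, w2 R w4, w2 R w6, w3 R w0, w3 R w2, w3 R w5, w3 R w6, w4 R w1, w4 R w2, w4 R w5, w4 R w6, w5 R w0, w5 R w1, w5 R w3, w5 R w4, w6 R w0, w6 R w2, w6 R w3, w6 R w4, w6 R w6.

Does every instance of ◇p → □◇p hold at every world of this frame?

No

Axiom 5 corresponds to the accessibility relation being Euclidean.
Euclidean: no — w0 R w1 and w0 R w2, but not w1 R w2.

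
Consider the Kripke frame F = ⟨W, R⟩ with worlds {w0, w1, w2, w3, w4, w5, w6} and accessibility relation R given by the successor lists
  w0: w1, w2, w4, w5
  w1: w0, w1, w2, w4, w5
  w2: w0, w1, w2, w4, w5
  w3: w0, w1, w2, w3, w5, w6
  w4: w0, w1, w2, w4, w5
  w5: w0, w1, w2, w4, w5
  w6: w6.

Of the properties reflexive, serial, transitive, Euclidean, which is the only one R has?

serial

Reflexive: no — w0 is not related to itself.
Serial: yes — every world has a successor (e.g. w0 R w1).
Transitive: no — w3 R w0 and w0 R w4, but not w3 R w4.
Euclidean: no — w3 R w0 and w3 R w6, but not w0 R w6.
Only serial holds.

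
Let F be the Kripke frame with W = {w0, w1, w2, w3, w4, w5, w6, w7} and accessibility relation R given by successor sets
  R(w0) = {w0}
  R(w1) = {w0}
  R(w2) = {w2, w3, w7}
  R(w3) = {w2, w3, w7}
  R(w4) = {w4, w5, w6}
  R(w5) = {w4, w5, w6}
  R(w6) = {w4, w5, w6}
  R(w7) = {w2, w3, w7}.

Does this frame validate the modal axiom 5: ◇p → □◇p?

Yes

The schema 5 characterises exactly the Euclidean frames.
Euclidean: yes — any two successors of a common world are R-related.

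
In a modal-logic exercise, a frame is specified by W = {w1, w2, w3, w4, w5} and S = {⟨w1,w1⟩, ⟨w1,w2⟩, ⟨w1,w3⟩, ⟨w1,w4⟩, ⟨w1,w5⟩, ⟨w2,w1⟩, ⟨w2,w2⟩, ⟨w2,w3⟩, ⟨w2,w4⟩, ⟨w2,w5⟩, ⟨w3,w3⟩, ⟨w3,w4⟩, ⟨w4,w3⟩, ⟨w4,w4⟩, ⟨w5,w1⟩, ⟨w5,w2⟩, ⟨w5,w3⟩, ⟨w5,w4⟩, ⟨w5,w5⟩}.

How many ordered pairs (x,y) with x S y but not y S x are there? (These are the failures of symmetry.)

6

Enumerating: (w1,w3), (w1,w4), (w2,w3), (w2,w4), (w5,w3), (w5,w4).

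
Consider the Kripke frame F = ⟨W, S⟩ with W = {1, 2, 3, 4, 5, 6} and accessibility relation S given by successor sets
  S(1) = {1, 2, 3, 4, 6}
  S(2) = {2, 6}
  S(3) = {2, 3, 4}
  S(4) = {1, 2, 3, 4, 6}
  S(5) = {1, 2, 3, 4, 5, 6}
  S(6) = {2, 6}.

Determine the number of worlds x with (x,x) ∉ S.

S is reflexive; there are no such worlds.

0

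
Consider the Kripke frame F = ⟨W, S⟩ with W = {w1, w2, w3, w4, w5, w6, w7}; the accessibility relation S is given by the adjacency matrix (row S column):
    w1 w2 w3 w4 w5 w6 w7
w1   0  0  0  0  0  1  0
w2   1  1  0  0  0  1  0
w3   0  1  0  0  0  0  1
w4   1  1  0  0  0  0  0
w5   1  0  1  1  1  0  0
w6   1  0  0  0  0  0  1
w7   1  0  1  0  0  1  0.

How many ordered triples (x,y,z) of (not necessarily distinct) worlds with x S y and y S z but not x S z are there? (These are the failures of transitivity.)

20

Enumerating: (w1,w6,w1), (w1,w6,w7), (w2,w6,w7), (w3,w2,w1), (w3,w2,w6), (w3,w7,w1), (w3,w7,w3), (w3,w7,w6), (w4,w1,w6), (w4,w2,w6), (w5,w1,w6), (w5,w3,w2), … and 8 more.
Total: 20.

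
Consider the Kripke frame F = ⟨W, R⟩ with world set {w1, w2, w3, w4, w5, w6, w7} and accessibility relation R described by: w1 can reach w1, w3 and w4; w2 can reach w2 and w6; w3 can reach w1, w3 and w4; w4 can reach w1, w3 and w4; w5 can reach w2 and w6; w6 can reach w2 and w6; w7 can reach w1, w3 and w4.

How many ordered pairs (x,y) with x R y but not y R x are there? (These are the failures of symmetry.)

5

Enumerating: (w5,w2), (w5,w6), (w7,w1), (w7,w3), (w7,w4).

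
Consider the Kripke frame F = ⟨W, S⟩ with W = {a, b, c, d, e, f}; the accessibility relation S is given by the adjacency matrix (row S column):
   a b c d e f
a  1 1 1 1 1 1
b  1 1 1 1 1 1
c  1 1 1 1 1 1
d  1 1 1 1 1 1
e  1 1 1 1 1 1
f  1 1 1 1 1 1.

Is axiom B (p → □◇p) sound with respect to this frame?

Yes

Axiom B corresponds to the accessibility relation being symmetric.
Symmetric: yes — every pair in S has its reverse in S.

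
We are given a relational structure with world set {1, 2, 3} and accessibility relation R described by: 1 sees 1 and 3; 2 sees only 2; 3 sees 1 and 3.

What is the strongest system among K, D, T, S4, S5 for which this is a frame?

Serial (axiom D): yes — every world has a successor (e.g. 1 R 1).
Reflexive (axiom T): yes — every world is R-related to itself.
Transitive (axiom 4): yes — every two-step R-path is closed by a direct edge.
Euclidean (axiom 5): yes — any two successors of a common world are R-related.
So F validates K, D, T, S4, S5. The strongest is S5.

S5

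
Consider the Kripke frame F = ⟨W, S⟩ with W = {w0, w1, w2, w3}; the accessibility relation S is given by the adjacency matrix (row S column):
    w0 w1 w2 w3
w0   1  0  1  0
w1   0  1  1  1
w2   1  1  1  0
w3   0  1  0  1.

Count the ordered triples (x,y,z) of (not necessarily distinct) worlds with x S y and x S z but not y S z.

Enumerating: (w1,w2,w3), (w1,w3,w2), (w2,w0,w1), (w2,w1,w0).

4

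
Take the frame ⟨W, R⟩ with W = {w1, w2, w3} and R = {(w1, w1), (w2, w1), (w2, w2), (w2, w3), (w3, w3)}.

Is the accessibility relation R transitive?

Transitive: yes — every two-step R-path is closed by a direct edge.

Yes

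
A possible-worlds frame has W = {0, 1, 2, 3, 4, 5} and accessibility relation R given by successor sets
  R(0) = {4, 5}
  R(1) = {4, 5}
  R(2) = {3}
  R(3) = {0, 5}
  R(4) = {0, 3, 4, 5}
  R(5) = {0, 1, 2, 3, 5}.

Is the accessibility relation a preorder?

No

Reflexive: no — 0 is not related to itself.
Transitive: no — 0 R 4 and 4 R 3, but not 0 R 3.
So R is not a preorder.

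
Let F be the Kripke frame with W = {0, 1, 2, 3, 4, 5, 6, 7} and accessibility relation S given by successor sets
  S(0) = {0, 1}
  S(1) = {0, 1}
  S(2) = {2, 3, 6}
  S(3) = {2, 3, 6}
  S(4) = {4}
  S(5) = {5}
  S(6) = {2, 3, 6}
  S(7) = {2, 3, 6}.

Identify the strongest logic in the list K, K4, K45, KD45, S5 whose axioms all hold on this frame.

KD45

Transitive (axiom 4): yes — every two-step S-path is closed by a direct edge.
Euclidean (axiom 5): yes — any two successors of a common world are S-related.
Serial (axiom D): yes — every world has a successor (e.g. 0 S 0).
Reflexive (axiom T): no — 7 is not related to itself.
So F validates K, K4, K45, KD45; S5 would additionally require S to be reflexive. The strongest is KD45.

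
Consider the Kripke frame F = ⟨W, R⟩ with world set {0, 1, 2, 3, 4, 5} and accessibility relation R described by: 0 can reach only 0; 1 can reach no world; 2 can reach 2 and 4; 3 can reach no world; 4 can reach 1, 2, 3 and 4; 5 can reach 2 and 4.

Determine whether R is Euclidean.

No

Euclidean: no — 4 R 1 and 4 R 2, but not 1 R 2.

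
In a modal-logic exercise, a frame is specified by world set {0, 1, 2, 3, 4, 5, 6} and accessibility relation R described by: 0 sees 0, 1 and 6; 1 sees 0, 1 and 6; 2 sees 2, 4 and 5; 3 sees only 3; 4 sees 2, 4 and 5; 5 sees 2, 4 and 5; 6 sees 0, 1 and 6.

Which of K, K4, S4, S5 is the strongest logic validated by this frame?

S5

Transitive (axiom 4): yes — every two-step R-path is closed by a direct edge.
Reflexive (axiom T): yes — every world is R-related to itself.
Euclidean (axiom 5): yes — any two successors of a common world are R-related.
So F validates K, K4, S4, S5. The strongest is S5.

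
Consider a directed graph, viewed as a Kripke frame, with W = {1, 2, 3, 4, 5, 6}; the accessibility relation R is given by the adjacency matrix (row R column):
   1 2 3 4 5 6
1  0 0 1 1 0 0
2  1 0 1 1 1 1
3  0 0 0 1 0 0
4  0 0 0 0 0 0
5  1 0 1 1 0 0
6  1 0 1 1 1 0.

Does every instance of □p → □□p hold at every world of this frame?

Yes

By correspondence theory, 4 is valid on a frame iff R is transitive.
Transitive: yes — every two-step R-path is closed by a direct edge.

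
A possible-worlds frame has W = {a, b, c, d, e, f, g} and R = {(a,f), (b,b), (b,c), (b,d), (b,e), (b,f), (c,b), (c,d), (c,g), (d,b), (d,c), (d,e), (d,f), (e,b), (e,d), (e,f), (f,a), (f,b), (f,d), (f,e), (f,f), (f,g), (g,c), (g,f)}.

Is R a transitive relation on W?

Transitive: no — a R f and f R b, but not a R b.

No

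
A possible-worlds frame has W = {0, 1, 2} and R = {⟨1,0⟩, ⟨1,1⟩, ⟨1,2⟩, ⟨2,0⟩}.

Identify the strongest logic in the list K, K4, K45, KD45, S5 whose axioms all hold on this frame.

K4

Transitive (axiom 4): yes — every two-step R-path is closed by a direct edge.
Euclidean (axiom 5): no — 1 R 0 and 1 R 2, but not 0 R 2.
Serial (axiom D): no — 0 has no R-successor.
Reflexive (axiom T): no — 0 is not related to itself.
So F validates K, K4; K45 would additionally require R to be Euclidean. The strongest is K4.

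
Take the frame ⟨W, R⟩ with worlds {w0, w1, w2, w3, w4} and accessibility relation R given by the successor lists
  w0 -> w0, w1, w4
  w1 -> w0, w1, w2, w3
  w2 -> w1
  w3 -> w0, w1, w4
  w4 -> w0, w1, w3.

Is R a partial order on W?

Reflexive: no — w2 is not related to itself.
Transitive: no — w0 R w1 and w1 R w2, but not w0 R w2.
Antisymmetric: no — w0 R w1 and w1 R w0 with w0 ≠ w1.
So R is not a partial order.

No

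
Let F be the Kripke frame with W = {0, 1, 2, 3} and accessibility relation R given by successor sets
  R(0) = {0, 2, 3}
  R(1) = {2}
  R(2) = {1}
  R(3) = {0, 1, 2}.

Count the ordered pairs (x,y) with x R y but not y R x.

3

Enumerating: (0,2), (3,1), (3,2).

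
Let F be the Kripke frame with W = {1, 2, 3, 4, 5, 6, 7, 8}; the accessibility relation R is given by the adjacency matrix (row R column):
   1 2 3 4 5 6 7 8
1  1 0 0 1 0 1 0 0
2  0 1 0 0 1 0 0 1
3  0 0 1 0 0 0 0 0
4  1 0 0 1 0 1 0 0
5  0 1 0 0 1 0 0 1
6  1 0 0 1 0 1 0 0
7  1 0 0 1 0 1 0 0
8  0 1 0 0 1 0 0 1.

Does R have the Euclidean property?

Euclidean: yes — any two successors of a common world are R-related.

Yes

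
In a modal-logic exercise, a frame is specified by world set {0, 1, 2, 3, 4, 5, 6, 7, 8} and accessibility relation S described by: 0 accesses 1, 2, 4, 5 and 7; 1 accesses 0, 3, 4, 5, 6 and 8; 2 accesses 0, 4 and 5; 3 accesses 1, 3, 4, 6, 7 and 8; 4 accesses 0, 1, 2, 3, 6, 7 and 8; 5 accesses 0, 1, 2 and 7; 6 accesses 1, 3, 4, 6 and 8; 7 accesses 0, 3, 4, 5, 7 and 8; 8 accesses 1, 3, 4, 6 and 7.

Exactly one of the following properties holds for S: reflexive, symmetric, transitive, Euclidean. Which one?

Reflexive: no — 0 is not related to itself.
Symmetric: yes — every pair in S has its reverse in S.
Transitive: no — 0 S 1 and 1 S 3, but not 0 S 3.
Euclidean: no — 0 S 1 and 0 S 2, but not 1 S 2.
Only symmetric holds.

symmetric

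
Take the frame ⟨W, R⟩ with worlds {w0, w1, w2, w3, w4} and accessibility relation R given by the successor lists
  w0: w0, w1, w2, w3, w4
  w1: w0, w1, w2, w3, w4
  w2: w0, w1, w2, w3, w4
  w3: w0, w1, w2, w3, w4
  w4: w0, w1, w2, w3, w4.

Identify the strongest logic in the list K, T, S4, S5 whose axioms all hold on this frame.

Reflexive (axiom T): yes — every world is R-related to itself.
Transitive (axiom 4): yes — every two-step R-path is closed by a direct edge.
Euclidean (axiom 5): yes — any two successors of a common world are R-related.
So F validates K, T, S4, S5. The strongest is S5.

S5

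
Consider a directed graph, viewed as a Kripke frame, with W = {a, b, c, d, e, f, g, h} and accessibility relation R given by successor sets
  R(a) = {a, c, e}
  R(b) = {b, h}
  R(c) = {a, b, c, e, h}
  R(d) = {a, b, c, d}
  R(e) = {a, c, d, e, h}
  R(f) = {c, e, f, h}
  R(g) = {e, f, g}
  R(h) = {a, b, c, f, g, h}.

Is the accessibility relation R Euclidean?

No

Euclidean: no — c R a and c R b, but not a R b.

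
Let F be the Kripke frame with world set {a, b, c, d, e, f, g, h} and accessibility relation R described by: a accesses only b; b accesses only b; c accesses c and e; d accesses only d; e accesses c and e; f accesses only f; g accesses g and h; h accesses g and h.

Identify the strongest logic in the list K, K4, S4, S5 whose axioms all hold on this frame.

Transitive (axiom 4): yes — every two-step R-path is closed by a direct edge.
Reflexive (axiom T): no — a is not related to itself.
Euclidean (axiom 5): yes — any two successors of a common world are R-related.
So F validates K, K4; S4 would additionally require R to be reflexive. The strongest is K4.

K4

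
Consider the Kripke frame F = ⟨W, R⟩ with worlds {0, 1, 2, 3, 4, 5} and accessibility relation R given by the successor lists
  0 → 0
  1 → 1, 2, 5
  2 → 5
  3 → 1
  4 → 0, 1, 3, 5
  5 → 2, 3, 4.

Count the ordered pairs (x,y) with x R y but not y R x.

Enumerating: (1,2), (1,5), (3,1), (4,0), (4,1), (4,3), (5,3).

7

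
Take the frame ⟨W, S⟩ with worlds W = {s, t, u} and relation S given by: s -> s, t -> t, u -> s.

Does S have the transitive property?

Transitive: yes — every two-step S-path is closed by a direct edge.

Yes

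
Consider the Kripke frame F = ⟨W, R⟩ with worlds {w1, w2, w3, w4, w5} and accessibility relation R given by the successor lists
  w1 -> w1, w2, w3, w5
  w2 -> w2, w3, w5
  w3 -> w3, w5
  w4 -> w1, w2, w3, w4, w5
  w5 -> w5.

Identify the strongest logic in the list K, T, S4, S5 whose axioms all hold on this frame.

Reflexive (axiom T): yes — every world is R-related to itself.
Transitive (axiom 4): yes — every two-step R-path is closed by a direct edge.
Euclidean (axiom 5): no — w1 R w3 and w1 R w2, but not w3 R w2.
So F validates K, T, S4; S5 would additionally require R to be Euclidean. The strongest is S4.

S4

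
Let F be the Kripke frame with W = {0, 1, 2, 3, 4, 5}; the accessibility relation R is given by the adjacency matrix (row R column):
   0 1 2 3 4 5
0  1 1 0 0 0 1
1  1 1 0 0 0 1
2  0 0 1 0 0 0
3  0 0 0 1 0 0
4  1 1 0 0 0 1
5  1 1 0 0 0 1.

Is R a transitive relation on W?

Transitive: yes — every two-step R-path is closed by a direct edge.

Yes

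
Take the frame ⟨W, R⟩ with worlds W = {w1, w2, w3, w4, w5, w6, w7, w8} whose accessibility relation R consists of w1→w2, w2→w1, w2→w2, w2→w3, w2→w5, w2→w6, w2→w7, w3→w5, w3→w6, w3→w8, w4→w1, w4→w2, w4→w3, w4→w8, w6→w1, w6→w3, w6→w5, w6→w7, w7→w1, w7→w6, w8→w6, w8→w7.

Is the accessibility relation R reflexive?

Reflexive: no — w1 is not related to itself.

No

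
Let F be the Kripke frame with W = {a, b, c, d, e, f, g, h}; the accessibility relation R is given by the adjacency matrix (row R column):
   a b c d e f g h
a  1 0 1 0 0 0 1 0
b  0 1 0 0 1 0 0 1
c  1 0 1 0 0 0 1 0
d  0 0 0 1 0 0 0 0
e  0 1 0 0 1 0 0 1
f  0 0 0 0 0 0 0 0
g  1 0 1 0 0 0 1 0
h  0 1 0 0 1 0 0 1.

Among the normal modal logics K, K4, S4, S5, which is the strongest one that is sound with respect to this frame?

K4

Transitive (axiom 4): yes — every two-step R-path is closed by a direct edge.
Reflexive (axiom T): no — f is not related to itself.
Euclidean (axiom 5): yes — any two successors of a common world are R-related.
So F validates K, K4; S4 would additionally require R to be reflexive. The strongest is K4.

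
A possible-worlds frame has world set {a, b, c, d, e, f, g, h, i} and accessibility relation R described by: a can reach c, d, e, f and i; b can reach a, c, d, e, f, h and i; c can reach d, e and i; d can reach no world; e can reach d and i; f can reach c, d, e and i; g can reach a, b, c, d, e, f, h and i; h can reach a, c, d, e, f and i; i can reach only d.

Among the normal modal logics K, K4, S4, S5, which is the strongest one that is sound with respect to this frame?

Transitive (axiom 4): yes — every two-step R-path is closed by a direct edge.
Reflexive (axiom T): no — a is not related to itself.
Euclidean (axiom 5): no — a R c and a R f, but not c R f.
So F validates K, K4; S4 would additionally require R to be reflexive. The strongest is K4.

K4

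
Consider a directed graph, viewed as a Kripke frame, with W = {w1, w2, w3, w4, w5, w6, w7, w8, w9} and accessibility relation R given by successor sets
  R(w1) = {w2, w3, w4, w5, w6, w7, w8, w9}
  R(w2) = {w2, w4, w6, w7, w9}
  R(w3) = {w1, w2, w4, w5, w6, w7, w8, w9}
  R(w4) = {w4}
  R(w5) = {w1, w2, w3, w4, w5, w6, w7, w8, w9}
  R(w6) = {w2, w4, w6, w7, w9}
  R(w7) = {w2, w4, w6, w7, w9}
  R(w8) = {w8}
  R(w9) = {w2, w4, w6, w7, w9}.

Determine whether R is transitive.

No

Transitive: no — w1 R w3 and w3 R w1, but not w1 R w1.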